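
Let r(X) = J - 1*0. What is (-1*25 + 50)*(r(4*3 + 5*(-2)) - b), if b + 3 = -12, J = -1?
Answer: 350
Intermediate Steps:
r(X) = -1 (r(X) = -1 - 1*0 = -1 + 0 = -1)
b = -15 (b = -3 - 12 = -15)
(-1*25 + 50)*(r(4*3 + 5*(-2)) - b) = (-1*25 + 50)*(-1 - 1*(-15)) = (-25 + 50)*(-1 + 15) = 25*14 = 350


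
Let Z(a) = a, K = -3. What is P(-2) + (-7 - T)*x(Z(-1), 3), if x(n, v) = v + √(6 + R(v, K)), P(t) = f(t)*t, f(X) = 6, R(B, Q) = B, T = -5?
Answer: -24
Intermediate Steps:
P(t) = 6*t
x(n, v) = v + √(6 + v)
P(-2) + (-7 - T)*x(Z(-1), 3) = 6*(-2) + (-7 - 1*(-5))*(3 + √(6 + 3)) = -12 + (-7 + 5)*(3 + √9) = -12 - 2*(3 + 3) = -12 - 2*6 = -12 - 12 = -24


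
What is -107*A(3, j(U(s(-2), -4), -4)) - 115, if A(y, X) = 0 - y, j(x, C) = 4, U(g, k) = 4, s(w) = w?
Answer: 206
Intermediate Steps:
A(y, X) = -y
-107*A(3, j(U(s(-2), -4), -4)) - 115 = -(-107)*3 - 115 = -107*(-3) - 115 = 321 - 115 = 206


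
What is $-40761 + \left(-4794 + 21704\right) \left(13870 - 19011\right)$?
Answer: $-86975071$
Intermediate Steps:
$-40761 + \left(-4794 + 21704\right) \left(13870 - 19011\right) = -40761 + 16910 \left(-5141\right) = -40761 - 86934310 = -86975071$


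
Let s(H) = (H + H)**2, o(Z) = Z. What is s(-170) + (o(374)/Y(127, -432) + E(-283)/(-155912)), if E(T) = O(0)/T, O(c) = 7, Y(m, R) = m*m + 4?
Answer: 4840498743537155/41872818104 ≈ 1.1560e+5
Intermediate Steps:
Y(m, R) = 4 + m**2 (Y(m, R) = m**2 + 4 = 4 + m**2)
s(H) = 4*H**2 (s(H) = (2*H)**2 = 4*H**2)
E(T) = 7/T
s(-170) + (o(374)/Y(127, -432) + E(-283)/(-155912)) = 4*(-170)**2 + (374/(4 + 127**2) + (7/(-283))/(-155912)) = 4*28900 + (374/(4 + 16129) + (7*(-1/283))*(-1/155912)) = 115600 + (374/16133 - 7/283*(-1/155912)) = 115600 + (374*(1/16133) + 7/44123096) = 115600 + (22/949 + 7/44123096) = 115600 + 970714755/41872818104 = 4840498743537155/41872818104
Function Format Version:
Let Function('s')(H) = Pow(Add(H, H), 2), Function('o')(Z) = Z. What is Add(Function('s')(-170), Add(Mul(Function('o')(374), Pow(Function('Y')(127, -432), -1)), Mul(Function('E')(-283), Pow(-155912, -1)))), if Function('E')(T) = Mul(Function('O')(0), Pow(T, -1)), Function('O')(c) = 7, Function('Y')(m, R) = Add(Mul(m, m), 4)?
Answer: Rational(4840498743537155, 41872818104) ≈ 1.1560e+5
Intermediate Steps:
Function('Y')(m, R) = Add(4, Pow(m, 2)) (Function('Y')(m, R) = Add(Pow(m, 2), 4) = Add(4, Pow(m, 2)))
Function('s')(H) = Mul(4, Pow(H, 2)) (Function('s')(H) = Pow(Mul(2, H), 2) = Mul(4, Pow(H, 2)))
Function('E')(T) = Mul(7, Pow(T, -1))
Add(Function('s')(-170), Add(Mul(Function('o')(374), Pow(Function('Y')(127, -432), -1)), Mul(Function('E')(-283), Pow(-155912, -1)))) = Add(Mul(4, Pow(-170, 2)), Add(Mul(374, Pow(Add(4, Pow(127, 2)), -1)), Mul(Mul(7, Pow(-283, -1)), Pow(-155912, -1)))) = Add(Mul(4, 28900), Add(Mul(374, Pow(Add(4, 16129), -1)), Mul(Mul(7, Rational(-1, 283)), Rational(-1, 155912)))) = Add(115600, Add(Mul(374, Pow(16133, -1)), Mul(Rational(-7, 283), Rational(-1, 155912)))) = Add(115600, Add(Mul(374, Rational(1, 16133)), Rational(7, 44123096))) = Add(115600, Add(Rational(22, 949), Rational(7, 44123096))) = Add(115600, Rational(970714755, 41872818104)) = Rational(4840498743537155, 41872818104)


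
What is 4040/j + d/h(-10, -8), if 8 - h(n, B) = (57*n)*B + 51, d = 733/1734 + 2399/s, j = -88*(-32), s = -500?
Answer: 252086221229/175595244000 ≈ 1.4356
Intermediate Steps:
j = 2816
d = -1896683/433500 (d = 733/1734 + 2399/(-500) = 733*(1/1734) + 2399*(-1/500) = 733/1734 - 2399/500 = -1896683/433500 ≈ -4.3753)
h(n, B) = -43 - 57*B*n (h(n, B) = 8 - ((57*n)*B + 51) = 8 - (57*B*n + 51) = 8 - (51 + 57*B*n) = 8 + (-51 - 57*B*n) = -43 - 57*B*n)
4040/j + d/h(-10, -8) = 4040/2816 - 1896683/(433500*(-43 - 57*(-8)*(-10))) = 4040*(1/2816) - 1896683/(433500*(-43 - 4560)) = 505/352 - 1896683/433500/(-4603) = 505/352 - 1896683/433500*(-1/4603) = 505/352 + 1896683/1995400500 = 252086221229/175595244000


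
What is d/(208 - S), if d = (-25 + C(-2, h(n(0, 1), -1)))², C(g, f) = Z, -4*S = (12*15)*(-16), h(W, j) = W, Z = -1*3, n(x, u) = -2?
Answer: -49/32 ≈ -1.5313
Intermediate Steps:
Z = -3
S = 720 (S = -12*15*(-16)/4 = -45*(-16) = -¼*(-2880) = 720)
C(g, f) = -3
d = 784 (d = (-25 - 3)² = (-28)² = 784)
d/(208 - S) = 784/(208 - 1*720) = 784/(208 - 720) = 784/(-512) = 784*(-1/512) = -49/32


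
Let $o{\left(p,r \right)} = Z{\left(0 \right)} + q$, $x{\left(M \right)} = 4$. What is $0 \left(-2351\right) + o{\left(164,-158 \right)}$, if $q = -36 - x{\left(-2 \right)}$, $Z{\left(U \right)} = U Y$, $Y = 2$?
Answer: $-40$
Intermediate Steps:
$Z{\left(U \right)} = 2 U$ ($Z{\left(U \right)} = U 2 = 2 U$)
$q = -40$ ($q = -36 - 4 = -40$)
$o{\left(p,r \right)} = -40$ ($o{\left(p,r \right)} = 2 \cdot 0 - 40 = 0 - 40 = -40$)
$0 \left(-2351\right) + o{\left(164,-158 \right)} = 0 \left(-2351\right) - 40 = 0 - 40 = -40$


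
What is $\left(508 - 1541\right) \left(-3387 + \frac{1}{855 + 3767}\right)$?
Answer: $\frac{16171318529}{4622} \approx 3.4988 \cdot 10^{6}$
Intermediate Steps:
$\left(508 - 1541\right) \left(-3387 + \frac{1}{855 + 3767}\right) = - 1033 \left(-3387 + \frac{1}{4622}\right) = \left(-1033\right) \left(- \frac{15654713}{4622}\right) = \frac{16171318529}{4622}$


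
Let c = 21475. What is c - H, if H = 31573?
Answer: -10098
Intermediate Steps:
c - H = 21475 - 1*31573 = 21475 - 31573 = -10098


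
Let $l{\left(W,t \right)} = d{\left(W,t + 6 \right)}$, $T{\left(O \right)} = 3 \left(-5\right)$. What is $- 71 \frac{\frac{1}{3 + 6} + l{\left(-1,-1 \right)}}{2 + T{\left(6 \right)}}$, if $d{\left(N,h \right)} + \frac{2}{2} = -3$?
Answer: $- \frac{2485}{117} \approx -21.239$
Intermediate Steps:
$d{\left(N,h \right)} = -4$ ($d{\left(N,h \right)} = -1 - 3 = -4$)
$T{\left(O \right)} = -15$
$l{\left(W,t \right)} = -4$
$- 71 \frac{\frac{1}{3 + 6} + l{\left(-1,-1 \right)}}{2 + T{\left(6 \right)}} = - 71 \frac{\frac{1}{3 + 6} - 4}{2 - 15} = - 71 \frac{\frac{1}{9} - 4}{-13} = - 71 \left(\frac{1}{9} - 4\right) \left(- \frac{1}{13}\right) = - 71 \left(\left(- \frac{35}{9}\right) \left(- \frac{1}{13}\right)\right) = \left(-71\right) \frac{35}{117} = - \frac{2485}{117}$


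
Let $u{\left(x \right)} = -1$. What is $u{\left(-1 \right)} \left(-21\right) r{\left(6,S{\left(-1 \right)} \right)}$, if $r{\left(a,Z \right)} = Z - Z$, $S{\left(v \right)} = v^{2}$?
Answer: $0$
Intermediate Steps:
$r{\left(a,Z \right)} = 0$
$u{\left(-1 \right)} \left(-21\right) r{\left(6,S{\left(-1 \right)} \right)} = \left(-1\right) \left(-21\right) 0 = 21 \cdot 0 = 0$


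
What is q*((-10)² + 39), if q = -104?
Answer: -14456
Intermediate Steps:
q*((-10)² + 39) = -104*((-10)² + 39) = -104*(100 + 39) = -104*139 = -14456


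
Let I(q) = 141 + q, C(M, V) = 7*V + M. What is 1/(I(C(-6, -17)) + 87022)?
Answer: 1/87038 ≈ 1.1489e-5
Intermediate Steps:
C(M, V) = M + 7*V
1/(I(C(-6, -17)) + 87022) = 1/((141 + (-6 + 7*(-17))) + 87022) = 1/((141 + (-6 - 119)) + 87022) = 1/((141 - 125) + 87022) = 1/(16 + 87022) = 1/87038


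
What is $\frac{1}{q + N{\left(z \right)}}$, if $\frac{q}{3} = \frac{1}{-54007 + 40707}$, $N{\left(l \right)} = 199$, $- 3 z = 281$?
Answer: $\frac{13300}{2646697} \approx 0.0050251$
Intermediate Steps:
$z = - \frac{281}{3}$ ($z = \left(- \frac{1}{3}\right) 281 = - \frac{281}{3} \approx -93.667$)
$q = - \frac{3}{13300}$ ($q = \frac{3}{-54007 + 40707} = \frac{3}{-13300} = 3 \left(- \frac{1}{13300}\right) = - \frac{3}{13300} \approx -0.00022556$)
$\frac{1}{q + N{\left(z \right)}} = \frac{1}{- \frac{3}{13300} + 199} = \frac{1}{\frac{2646697}{13300}} = \frac{13300}{2646697}$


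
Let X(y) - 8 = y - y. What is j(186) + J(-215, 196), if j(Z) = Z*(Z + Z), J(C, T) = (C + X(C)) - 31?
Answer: 68954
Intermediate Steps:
X(y) = 8 (X(y) = 8 + (y - y) = 8 + 0 = 8)
J(C, T) = -23 + C (J(C, T) = (C + 8) - 31 = (8 + C) - 31 = -23 + C)
j(Z) = 2*Z² (j(Z) = Z*(2*Z) = 2*Z²)
j(186) + J(-215, 196) = 2*186² + (-23 - 215) = 2*34596 - 238 = 69192 - 238 = 68954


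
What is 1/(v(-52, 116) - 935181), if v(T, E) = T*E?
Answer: -1/941213 ≈ -1.0625e-6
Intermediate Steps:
v(T, E) = E*T
1/(v(-52, 116) - 935181) = 1/(116*(-52) - 935181) = 1/(-6032 - 935181) = 1/(-941213) = -1/941213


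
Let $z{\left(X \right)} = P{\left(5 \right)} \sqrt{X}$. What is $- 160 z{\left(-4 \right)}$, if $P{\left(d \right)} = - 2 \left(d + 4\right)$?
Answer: $5760 i \approx 5760.0 i$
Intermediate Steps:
$P{\left(d \right)} = -8 - 2 d$ ($P{\left(d \right)} = - 2 \left(4 + d\right) = -8 - 2 d$)
$z{\left(X \right)} = - 18 \sqrt{X}$ ($z{\left(X \right)} = \left(-8 - 10\right) \sqrt{X} = - 18 \sqrt{X}$)
$- 160 z{\left(-4 \right)} = - 160 \left(- 18 \sqrt{-4}\right) = - 160 \left(- 18 \cdot 2 i\right) = - 160 \left(- 36 i\right) = 5760 i$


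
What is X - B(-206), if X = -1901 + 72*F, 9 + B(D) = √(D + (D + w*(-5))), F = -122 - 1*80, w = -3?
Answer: -16436 - I*√397 ≈ -16436.0 - 19.925*I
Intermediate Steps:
F = -202 (F = -122 - 80 = -202)
B(D) = -9 + √(15 + 2*D) (B(D) = -9 + √(D + (D - 3*(-5))) = -9 + √(D + (D + 15)) = -9 + √(D + (15 + D)) = -9 + √(15 + 2*D))
X = -16445 (X = -1901 + 72*(-202) = -1901 - 14544 = -16445)
X - B(-206) = -16445 - (-9 + √(15 + 2*(-206))) = -16445 - (-9 + √(15 - 412)) = -16445 - (-9 + √(-397)) = -16445 - (-9 + I*√397) = -16445 + (9 - I*√397) = -16436 - I*√397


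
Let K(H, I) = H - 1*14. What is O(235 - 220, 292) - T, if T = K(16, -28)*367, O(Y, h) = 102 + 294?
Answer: -338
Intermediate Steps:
K(H, I) = -14 + H (K(H, I) = H - 14 = -14 + H)
O(Y, h) = 396
T = 734 (T = (-14 + 16)*367 = 2*367 = 734)
O(235 - 220, 292) - T = 396 - 1*734 = 396 - 734 = -338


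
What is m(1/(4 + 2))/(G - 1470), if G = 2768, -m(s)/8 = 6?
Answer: -24/649 ≈ -0.036980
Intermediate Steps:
m(s) = -48 (m(s) = -8*6 = -48)
m(1/(4 + 2))/(G - 1470) = -48/(2768 - 1470) = -48/1298 = (1/1298)*(-48) = -24/649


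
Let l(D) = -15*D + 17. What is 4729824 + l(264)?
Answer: 4725881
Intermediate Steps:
l(D) = 17 - 15*D
4729824 + l(264) = 4729824 + (17 - 15*264) = 4729824 + (17 - 3960) = 4729824 - 3943 = 4725881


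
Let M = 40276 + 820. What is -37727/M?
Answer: -37727/41096 ≈ -0.91802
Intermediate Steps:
M = 41096
-37727/M = -37727/41096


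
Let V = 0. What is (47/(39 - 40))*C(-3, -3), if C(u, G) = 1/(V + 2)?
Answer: -47/2 ≈ -23.500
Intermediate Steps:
C(u, G) = 1/2 (C(u, G) = 1/(0 + 2) = 1/2)
(47/(39 - 40))*C(-3, -3) = (47/(39 - 40))*(1/2) = (47/(-1))*(1/2) = (47*(-1))*(1/2) = -47*1/2 = -47/2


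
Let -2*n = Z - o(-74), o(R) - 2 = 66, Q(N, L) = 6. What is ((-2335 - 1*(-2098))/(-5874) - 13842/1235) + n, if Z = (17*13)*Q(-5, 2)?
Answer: -1548008841/2418130 ≈ -640.17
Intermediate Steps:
Z = 1326 (Z = (17*13)*6 = 221*6 = 1326)
o(R) = 68 (o(R) = 2 + 66 = 68)
n = -629 (n = -(1326 - 1*68)/2 = -(1326 - 68)/2 = -½*1258 = -629)
((-2335 - 1*(-2098))/(-5874) - 13842/1235) + n = ((-2335 - 1*(-2098))/(-5874) - 13842/1235) - 629 = ((-2335 + 2098)*(-1/5874) - 13842*1/1235) - 629 = (-237*(-1/5874) - 13842/1235) - 629 = (79/1958 - 13842/1235) - 629 = -27005071/2418130 - 629 = -1548008841/2418130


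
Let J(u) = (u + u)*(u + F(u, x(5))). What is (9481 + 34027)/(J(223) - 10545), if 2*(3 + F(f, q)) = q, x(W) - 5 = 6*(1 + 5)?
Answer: 21754/48359 ≈ 0.44984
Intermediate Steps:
x(W) = 41 (x(W) = 5 + 6*(1 + 5) = 5 + 6*6 = 5 + 36 = 41)
F(f, q) = -3 + q/2
J(u) = 2*u*(35/2 + u) (J(u) = (u + u)*(u + (-3 + (1/2)*41)) = (2*u)*(u + (-3 + 41/2)) = (2*u)*(u + 35/2) = (2*u)*(35/2 + u) = 2*u*(35/2 + u))
(9481 + 34027)/(J(223) - 10545) = (9481 + 34027)/(223*(35 + 2*223) - 10545) = 43508/(223*(35 + 446) - 10545) = 43508/(223*481 - 10545) = 43508/(107263 - 10545) = 43508/96718 = 43508*(1/96718) = 21754/48359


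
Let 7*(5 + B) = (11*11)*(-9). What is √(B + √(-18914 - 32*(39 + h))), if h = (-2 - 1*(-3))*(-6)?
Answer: √(-7868 + 49*I*√19970)/7 ≈ 5.1637 + 13.683*I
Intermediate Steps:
h = -6 (h = (-2 + 3)*(-6) = 1*(-6) = -6)
B = -1124/7 (B = -5 + ((11*11)*(-9))/7 = -5 + (121*(-9))/7 = -5 + (⅐)*(-1089) = -5 - 1089/7 = -1124/7 ≈ -160.57)
√(B + √(-18914 - 32*(39 + h))) = √(-1124/7 + √(-18914 - 32*(39 - 6))) = √(-1124/7 + √(-18914 - 32*33)) = √(-1124/7 + √(-18914 - 1056)) = √(-1124/7 + √(-19970)) = √(-1124/7 + I*√19970)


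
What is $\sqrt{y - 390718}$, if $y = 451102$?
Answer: $4 \sqrt{3774} \approx 245.73$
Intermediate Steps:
$\sqrt{y - 390718} = \sqrt{451102 - 390718} = \sqrt{60384} = 4 \sqrt{3774}$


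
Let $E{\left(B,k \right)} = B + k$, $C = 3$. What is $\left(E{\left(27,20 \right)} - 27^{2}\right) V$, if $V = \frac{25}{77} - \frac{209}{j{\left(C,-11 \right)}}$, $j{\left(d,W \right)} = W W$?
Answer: $\frac{6696}{7} \approx 956.57$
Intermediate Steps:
$j{\left(d,W \right)} = W^{2}$
$V = - \frac{108}{77}$ ($V = \frac{25}{77} - \frac{209}{\left(-11\right)^{2}} = 25 \cdot \frac{1}{77} - \frac{209}{121} = \frac{25}{77} - \frac{19}{11} = - \frac{108}{77} \approx -1.4026$)
$\left(E{\left(27,20 \right)} - 27^{2}\right) V = \left(\left(27 + 20\right) - 27^{2}\right) \left(- \frac{108}{77}\right) = \left(47 - 729\right) \left(- \frac{108}{77}\right) = \left(-682\right) \left(- \frac{108}{77}\right) = \frac{6696}{7}$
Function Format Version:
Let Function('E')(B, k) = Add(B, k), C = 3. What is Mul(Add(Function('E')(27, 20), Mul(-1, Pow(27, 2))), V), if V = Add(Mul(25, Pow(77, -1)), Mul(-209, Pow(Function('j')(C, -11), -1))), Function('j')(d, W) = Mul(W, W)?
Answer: Rational(6696, 7) ≈ 956.57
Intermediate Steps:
Function('j')(d, W) = Pow(W, 2)
V = Rational(-108, 77) (V = Add(Mul(25, Pow(77, -1)), Mul(-209, Pow(Pow(-11, 2), -1))) = Add(Mul(25, Rational(1, 77)), Mul(-209, Pow(121, -1))) = Add(Rational(25, 77), Mul(-209, Rational(1, 121))) = Add(Rational(25, 77), Rational(-19, 11)) = Rational(-108, 77) ≈ -1.4026)
Mul(Add(Function('E')(27, 20), Mul(-1, Pow(27, 2))), V) = Mul(Add(Add(27, 20), Mul(-1, Pow(27, 2))), Rational(-108, 77)) = Mul(Add(47, Mul(-1, 729)), Rational(-108, 77)) = Mul(Add(47, -729), Rational(-108, 77)) = Mul(-682, Rational(-108, 77)) = Rational(6696, 7)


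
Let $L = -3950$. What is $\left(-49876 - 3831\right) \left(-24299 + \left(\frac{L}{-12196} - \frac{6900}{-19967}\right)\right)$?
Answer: $\frac{158894025496491363}{121758766} \approx 1.305 \cdot 10^{9}$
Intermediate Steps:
$\left(-49876 - 3831\right) \left(-24299 + \left(\frac{L}{-12196} - \frac{6900}{-19967}\right)\right) = \left(-49876 - 3831\right) \left(-24299 - \left(- \frac{6900}{19967} - \frac{1975}{6098}\right)\right) = - 53707 \left(-24299 - - \frac{81511025}{121758766}\right) = - 53707 \left(-24299 + \left(\frac{1975}{6098} + \frac{6900}{19967}\right)\right) = - 53707 \left(-24299 + \frac{81511025}{121758766}\right) = \left(-53707\right) \left(- \frac{2958534744009}{121758766}\right) = \frac{158894025496491363}{121758766}$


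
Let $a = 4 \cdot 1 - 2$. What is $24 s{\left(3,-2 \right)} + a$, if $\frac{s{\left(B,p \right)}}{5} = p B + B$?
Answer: $-358$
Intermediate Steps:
$a = 2$ ($a = 4 - 2 = 2$)
$s{\left(B,p \right)} = 5 B + 5 B p$ ($s{\left(B,p \right)} = 5 \left(p B + B\right) = 5 \left(B p + B\right) = 5 \left(B + B p\right) = 5 B + 5 B p$)
$24 s{\left(3,-2 \right)} + a = 24 \cdot 5 \cdot 3 \left(1 - 2\right) + 2 = 24 \cdot 5 \cdot 3 \left(-1\right) + 2 = 24 \left(-15\right) + 2 = -360 + 2 = -358$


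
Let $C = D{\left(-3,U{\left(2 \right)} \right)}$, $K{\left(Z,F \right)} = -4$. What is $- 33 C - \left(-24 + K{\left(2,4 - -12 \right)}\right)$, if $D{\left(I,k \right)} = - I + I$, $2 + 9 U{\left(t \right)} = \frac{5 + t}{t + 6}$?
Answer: $28$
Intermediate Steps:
$U{\left(t \right)} = - \frac{2}{9} + \frac{5 + t}{9 \left(6 + t\right)}$ ($U{\left(t \right)} = - \frac{2}{9} + \frac{\left(5 + t\right) \frac{1}{t + 6}}{9} = - \frac{2}{9} + \frac{\left(5 + t\right) \frac{1}{6 + t}}{9} = - \frac{2}{9} + \frac{\frac{1}{6 + t} \left(5 + t\right)}{9} = - \frac{2}{9} + \frac{5 + t}{9 \left(6 + t\right)}$)
$D{\left(I,k \right)} = 0$
$C = 0$
$- 33 C - \left(-24 + K{\left(2,4 - -12 \right)}\right) = \left(-33\right) 0 + \left(24 - -4\right) = 0 + \left(24 + 4\right) = 0 + 28 = 28$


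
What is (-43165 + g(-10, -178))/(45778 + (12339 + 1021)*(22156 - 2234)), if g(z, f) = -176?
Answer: -14447/88734566 ≈ -0.00016281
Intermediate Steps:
(-43165 + g(-10, -178))/(45778 + (12339 + 1021)*(22156 - 2234)) = (-43165 - 176)/(45778 + (12339 + 1021)*(22156 - 2234)) = -43341/(45778 + 13360*19922) = -43341/(45778 + 266157920) = -43341/266203698 = -43341*1/266203698 = -14447/88734566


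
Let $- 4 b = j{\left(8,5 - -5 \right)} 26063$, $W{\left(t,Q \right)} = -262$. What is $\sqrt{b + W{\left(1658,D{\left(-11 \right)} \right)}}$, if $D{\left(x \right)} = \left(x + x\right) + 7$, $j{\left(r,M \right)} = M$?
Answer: $\frac{i \sqrt{261678}}{2} \approx 255.77 i$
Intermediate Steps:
$D{\left(x \right)} = 7 + 2 x$ ($D{\left(x \right)} = 2 x + 7 = 7 + 2 x$)
$b = - \frac{130315}{2}$ ($b = - \frac{\left(5 - -5\right) 26063}{4} = - \frac{\left(5 + 5\right) 26063}{4} = - \frac{10 \cdot 26063}{4} = \left(- \frac{1}{4}\right) 260630 = - \frac{130315}{2} \approx -65158.0$)
$\sqrt{b + W{\left(1658,D{\left(-11 \right)} \right)}} = \sqrt{- \frac{130315}{2} - 262} = \sqrt{- \frac{130839}{2}} = \frac{i \sqrt{261678}}{2}$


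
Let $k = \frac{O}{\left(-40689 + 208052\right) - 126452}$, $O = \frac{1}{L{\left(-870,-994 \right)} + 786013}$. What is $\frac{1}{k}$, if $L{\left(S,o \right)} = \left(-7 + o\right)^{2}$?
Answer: $73149440754$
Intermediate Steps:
$O = \frac{1}{1788014}$ ($O = \frac{1}{\left(-7 - 994\right)^{2} + 786013} = \frac{1}{\left(-1001\right)^{2} + 786013} = \frac{1}{1002001 + 786013} = \frac{1}{1788014} \approx 5.5928 \cdot 10^{-7}$)
$k = \frac{1}{73149440754}$ ($k = \frac{1}{1788014 \left(\left(-40689 + 208052\right) - 126452\right)} = \frac{1}{1788014 \left(167363 - 126452\right)} = \frac{1}{1788014 \cdot 40911} = \frac{1}{1788014} \cdot \frac{1}{40911} = \frac{1}{73149440754} \approx 1.3671 \cdot 10^{-11}$)
$\frac{1}{k} = \frac{1}{\frac{1}{73149440754}} = 73149440754$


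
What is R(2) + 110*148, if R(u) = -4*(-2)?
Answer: 16288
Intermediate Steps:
R(u) = 8
R(2) + 110*148 = 8 + 110*148 = 8 + 16280 = 16288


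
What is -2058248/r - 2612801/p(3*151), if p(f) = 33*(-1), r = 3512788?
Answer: 2294537019251/28980501 ≈ 79175.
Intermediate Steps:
p(f) = -33
-2058248/r - 2612801/p(3*151) = -2058248/3512788 - 2612801/(-33) = -2058248*1/3512788 - 2612801*(-1/33) = -514562/878197 + 2612801/33 = 2294537019251/28980501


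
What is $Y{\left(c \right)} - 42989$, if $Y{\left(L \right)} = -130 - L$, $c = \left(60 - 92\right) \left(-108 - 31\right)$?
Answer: $-47567$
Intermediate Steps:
$c = 4448$ ($c = \left(-32\right) \left(-139\right) = 4448$)
$Y{\left(c \right)} - 42989 = \left(-130 - 4448\right) - 42989 = -4578 - 42989 = -47567$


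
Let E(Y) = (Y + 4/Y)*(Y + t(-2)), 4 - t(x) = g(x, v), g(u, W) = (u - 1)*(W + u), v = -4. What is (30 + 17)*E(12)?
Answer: -3478/3 ≈ -1159.3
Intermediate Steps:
g(u, W) = (-1 + u)*(W + u)
t(x) = -x**2 + 5*x (t(x) = 4 - (x**2 - 1*(-4) - x - 4*x) = 4 - (x**2 + 4 - x - 4*x) = 4 - (4 + x**2 - 5*x) = 4 + (-4 - x**2 + 5*x) = -x**2 + 5*x)
E(Y) = (-14 + Y)*(Y + 4/Y) (E(Y) = (Y + 4/Y)*(Y - 2*(5 - 1*(-2))) = (Y + 4/Y)*(Y - 2*(5 + 2)) = (Y + 4/Y)*(Y - 2*7) = (Y + 4/Y)*(Y - 14) = (Y + 4/Y)*(-14 + Y) = (-14 + Y)*(Y + 4/Y))
(30 + 17)*E(12) = (30 + 17)*(4 + 12**2 - 56/12 - 14*12) = 47*(4 + 144 - 56*1/12 - 168) = 47*(4 + 144 - 14/3 - 168) = 47*(-74/3) = -3478/3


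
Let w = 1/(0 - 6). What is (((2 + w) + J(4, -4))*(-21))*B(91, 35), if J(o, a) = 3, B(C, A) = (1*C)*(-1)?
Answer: 18473/2 ≈ 9236.5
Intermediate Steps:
B(C, A) = -C (B(C, A) = C*(-1) = -C)
w = -⅙ (w = 1/(-6) = -⅙ ≈ -0.16667)
(((2 + w) + J(4, -4))*(-21))*B(91, 35) = (((2 - ⅙) + 3)*(-21))*(-1*91) = ((11/6 + 3)*(-21))*(-91) = ((29/6)*(-21))*(-91) = -203/2*(-91) = 18473/2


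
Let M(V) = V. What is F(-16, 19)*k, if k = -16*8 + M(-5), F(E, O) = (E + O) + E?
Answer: 1729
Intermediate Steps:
F(E, O) = O + 2*E
k = -133 (k = -16*8 - 5 = -128 - 5 = -133)
F(-16, 19)*k = (19 + 2*(-16))*(-133) = (19 - 32)*(-133) = -13*(-133) = 1729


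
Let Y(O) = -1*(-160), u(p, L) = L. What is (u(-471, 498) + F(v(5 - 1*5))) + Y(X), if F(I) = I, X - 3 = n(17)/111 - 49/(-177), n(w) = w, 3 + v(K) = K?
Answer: 655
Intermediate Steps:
v(K) = -3 + K
X = 22463/6549 (X = 3 + (17/111 - 49/(-177)) = 3 + (17*(1/111) - 49*(-1/177)) = 3 + (17/111 + 49/177) = 3 + 2816/6549 = 22463/6549 ≈ 3.4300)
Y(O) = 160
(u(-471, 498) + F(v(5 - 1*5))) + Y(X) = (498 + (-3 + (5 - 1*5))) + 160 = (498 + (-3 + (5 - 5))) + 160 = (498 + (-3 + 0)) + 160 = (498 - 3) + 160 = 495 + 160 = 655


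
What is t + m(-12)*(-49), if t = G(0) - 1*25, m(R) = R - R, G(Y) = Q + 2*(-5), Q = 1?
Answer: -34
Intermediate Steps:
G(Y) = -9 (G(Y) = 1 + 2*(-5) = 1 - 10 = -9)
m(R) = 0
t = -34 (t = -9 - 1*25 = -9 - 25 = -34)
t + m(-12)*(-49) = -34 + 0*(-49) = -34 + 0 = -34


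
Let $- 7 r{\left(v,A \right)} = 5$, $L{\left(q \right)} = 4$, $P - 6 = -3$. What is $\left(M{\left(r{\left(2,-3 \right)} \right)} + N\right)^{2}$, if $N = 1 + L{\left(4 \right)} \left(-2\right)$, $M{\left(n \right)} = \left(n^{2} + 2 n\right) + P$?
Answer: $\frac{58081}{2401} \approx 24.19$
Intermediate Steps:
$P = 3$ ($P = 6 - 3 = 3$)
$r{\left(v,A \right)} = - \frac{5}{7}$ ($r{\left(v,A \right)} = \left(- \frac{1}{7}\right) 5 = - \frac{5}{7}$)
$M{\left(n \right)} = 3 + n^{2} + 2 n$ ($M{\left(n \right)} = \left(n^{2} + 2 n\right) + 3 = 3 + n^{2} + 2 n$)
$N = -7$ ($N = 1 + 4 \left(-2\right) = 1 - 8 = -7$)
$\left(M{\left(r{\left(2,-3 \right)} \right)} + N\right)^{2} = \left(\left(3 + \left(- \frac{5}{7}\right)^{2} + 2 \left(- \frac{5}{7}\right)\right) - 7\right)^{2} = \left(\left(3 + \frac{25}{49} - \frac{10}{7}\right) - 7\right)^{2} = \left(\frac{102}{49} - 7\right)^{2} = \left(- \frac{241}{49}\right)^{2} = \frac{58081}{2401}$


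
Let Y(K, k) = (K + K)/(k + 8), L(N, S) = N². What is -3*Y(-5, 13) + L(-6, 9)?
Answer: 262/7 ≈ 37.429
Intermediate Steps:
Y(K, k) = 2*K/(8 + k) (Y(K, k) = (2*K)/(8 + k) = 2*K/(8 + k))
-3*Y(-5, 13) + L(-6, 9) = -6*(-5)/(8 + 13) + (-6)² = -6*(-5)/21 + 36 = -3*(-10/21) + 36 = 10/7 + 36 = 262/7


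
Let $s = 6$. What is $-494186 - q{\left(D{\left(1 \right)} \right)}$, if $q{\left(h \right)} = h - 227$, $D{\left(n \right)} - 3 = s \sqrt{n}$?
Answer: $-493968$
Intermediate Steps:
$D{\left(n \right)} = 3 + 6 \sqrt{n}$
$q{\left(h \right)} = -227 + h$ ($q{\left(h \right)} = h - 227 = -227 + h$)
$-494186 - q{\left(D{\left(1 \right)} \right)} = -494186 - \left(-227 + \left(3 + 6 \sqrt{1}\right)\right) = -494186 - \left(-227 + \left(3 + 6 \cdot 1\right)\right) = -494186 - \left(-227 + \left(3 + 6\right)\right) = -494186 - \left(-227 + 9\right) = -494186 - -218 = -494186 + 218 = -493968$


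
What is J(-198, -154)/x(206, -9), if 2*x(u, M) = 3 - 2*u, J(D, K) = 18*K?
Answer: 5544/409 ≈ 13.555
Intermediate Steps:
x(u, M) = 3/2 - u (x(u, M) = (3 - 2*u)/2 = 3/2 - u)
J(-198, -154)/x(206, -9) = (18*(-154))/(3/2 - 1*206) = -2772/(3/2 - 206) = -2772/(-409/2) = -2772*(-2/409) = 5544/409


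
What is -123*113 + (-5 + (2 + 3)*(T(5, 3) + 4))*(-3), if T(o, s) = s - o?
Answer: -13914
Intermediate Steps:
-123*113 + (-5 + (2 + 3)*(T(5, 3) + 4))*(-3) = -123*113 + (-5 + (2 + 3)*((3 - 1*5) + 4))*(-3) = -13899 + (-5 + 5*((3 - 5) + 4))*(-3) = -13899 + (-5 + 5*(-2 + 4))*(-3) = -13899 + (-5 + 5*2)*(-3) = -13899 + (-5 + 10)*(-3) = -13899 + 5*(-3) = -13899 - 15 = -13914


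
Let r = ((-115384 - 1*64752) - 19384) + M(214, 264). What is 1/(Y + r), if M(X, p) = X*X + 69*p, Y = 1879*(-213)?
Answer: -1/535735 ≈ -1.8666e-6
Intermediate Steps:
Y = -400227
M(X, p) = X² + 69*p
r = -135508 (r = ((-115384 - 1*64752) - 19384) + (214² + 69*264) = ((-115384 - 64752) - 19384) + (45796 + 18216) = (-180136 - 19384) + 64012 = -199520 + 64012 = -135508)
1/(Y + r) = 1/(-400227 - 135508) = 1/(-535735) = -1/535735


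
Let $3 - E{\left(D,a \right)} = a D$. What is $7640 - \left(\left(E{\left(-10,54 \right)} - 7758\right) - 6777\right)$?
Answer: $21632$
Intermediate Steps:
$E{\left(D,a \right)} = 3 - D a$ ($E{\left(D,a \right)} = 3 - a D = 3 - D a$)
$7640 - \left(\left(E{\left(-10,54 \right)} - 7758\right) - 6777\right) = 7640 - \left(\left(\left(3 - \left(-10\right) 54\right) - 7758\right) - 6777\right) = 7640 - \left(\left(\left(3 + 540\right) - 7758\right) - 6777\right) = 7640 - \left(\left(543 - 7758\right) - 6777\right) = 7640 - \left(-7215 - 6777\right) = 7640 - -13992 = 7640 + 13992 = 21632$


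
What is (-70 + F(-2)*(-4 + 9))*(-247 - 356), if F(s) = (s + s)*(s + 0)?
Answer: 18090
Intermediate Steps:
F(s) = 2*s**2 (F(s) = (2*s)*s = 2*s**2)
(-70 + F(-2)*(-4 + 9))*(-247 - 356) = (-70 + (2*(-2)**2)*(-4 + 9))*(-247 - 356) = (-70 + (2*4)*5)*(-603) = (-70 + 8*5)*(-603) = (-70 + 40)*(-603) = -30*(-603) = 18090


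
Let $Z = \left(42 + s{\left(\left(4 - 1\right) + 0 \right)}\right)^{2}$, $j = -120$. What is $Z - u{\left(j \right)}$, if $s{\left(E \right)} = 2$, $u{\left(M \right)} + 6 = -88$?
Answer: $2030$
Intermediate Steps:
$u{\left(M \right)} = -94$ ($u{\left(M \right)} = -6 - 88 = -94$)
$Z = 1936$ ($Z = \left(42 + 2\right)^{2} = 44^{2} = 1936$)
$Z - u{\left(j \right)} = 1936 - -94 = 1936 + 94 = 2030$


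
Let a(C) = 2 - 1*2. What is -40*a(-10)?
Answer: 0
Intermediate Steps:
a(C) = 0 (a(C) = 2 - 2 = 0)
-40*a(-10) = -40*0 = 0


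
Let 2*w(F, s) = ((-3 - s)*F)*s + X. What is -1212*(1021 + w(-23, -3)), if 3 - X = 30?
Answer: -1221090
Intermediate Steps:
X = -27 (X = 3 - 1*30 = 3 - 30 = -27)
w(F, s) = -27/2 + F*s*(-3 - s)/2 (w(F, s) = (((-3 - s)*F)*s - 27)/2 = ((F*(-3 - s))*s - 27)/2 = (F*s*(-3 - s) - 27)/2 = (-27 + F*s*(-3 - s))/2 = -27/2 + F*s*(-3 - s)/2)
-1212*(1021 + w(-23, -3)) = -1212*(1021 + (-27/2 - 3/2*(-23)*(-3) - ½*(-23)*(-3)²)) = -1212*(1021 + (-27/2 - 207/2 - ½*(-23)*9)) = -1212*(1021 + (-27/2 - 207/2 + 207/2)) = -1212*(1021 - 27/2) = -1212*2015/2 = -1221090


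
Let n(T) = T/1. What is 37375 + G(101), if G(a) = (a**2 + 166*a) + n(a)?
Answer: 64443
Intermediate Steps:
n(T) = T (n(T) = T*1 = T)
G(a) = a**2 + 167*a (G(a) = (a**2 + 166*a) + a = a**2 + 167*a)
37375 + G(101) = 37375 + 101*(167 + 101) = 37375 + 101*268 = 37375 + 27068 = 64443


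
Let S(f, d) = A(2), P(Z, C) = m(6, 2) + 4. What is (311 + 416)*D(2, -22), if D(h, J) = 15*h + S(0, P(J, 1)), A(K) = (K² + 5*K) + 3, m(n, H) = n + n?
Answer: 34169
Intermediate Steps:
m(n, H) = 2*n
A(K) = 3 + K² + 5*K
P(Z, C) = 16 (P(Z, C) = 2*6 + 4 = 12 + 4 = 16)
S(f, d) = 17 (S(f, d) = 3 + 2² + 5*2 = 3 + 4 + 10 = 17)
D(h, J) = 17 + 15*h (D(h, J) = 15*h + 17 = 17 + 15*h)
(311 + 416)*D(2, -22) = (311 + 416)*(17 + 15*2) = 727*(17 + 30) = 727*47 = 34169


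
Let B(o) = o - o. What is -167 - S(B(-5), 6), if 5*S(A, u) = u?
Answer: -841/5 ≈ -168.20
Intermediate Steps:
B(o) = 0
S(A, u) = u/5
-167 - S(B(-5), 6) = -167 - 6/5 = -841/5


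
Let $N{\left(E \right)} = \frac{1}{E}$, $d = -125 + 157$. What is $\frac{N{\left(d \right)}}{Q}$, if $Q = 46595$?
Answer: $\frac{1}{1491040} \approx 6.7067 \cdot 10^{-7}$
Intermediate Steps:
$d = 32$
$\frac{N{\left(d \right)}}{Q} = \frac{1}{32 \cdot 46595} = \frac{1}{32} \cdot \frac{1}{46595} = \frac{1}{1491040}$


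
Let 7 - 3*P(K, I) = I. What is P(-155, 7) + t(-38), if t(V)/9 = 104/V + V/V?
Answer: -297/19 ≈ -15.632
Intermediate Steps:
P(K, I) = 7/3 - I/3
t(V) = 9 + 936/V (t(V) = 9*(104/V + V/V) = 9*(104/V + 1) = 9*(1 + 104/V) = 9 + 936/V)
P(-155, 7) + t(-38) = (7/3 - ⅓*7) + (9 + 936/(-38)) = (7/3 - 7/3) + (9 + 936*(-1/38)) = 0 + (9 - 468/19) = 0 - 297/19 = -297/19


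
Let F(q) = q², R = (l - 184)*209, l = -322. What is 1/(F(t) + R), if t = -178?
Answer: -1/74070 ≈ -1.3501e-5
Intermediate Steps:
R = -105754 (R = (-322 - 184)*209 = -506*209 = -105754)
1/(F(t) + R) = 1/((-178)² - 105754) = 1/(31684 - 105754) = 1/(-74070) = -1/74070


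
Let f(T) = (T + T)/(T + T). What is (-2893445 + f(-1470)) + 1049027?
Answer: -1844417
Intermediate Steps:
f(T) = 1 (f(T) = (2*T)/((2*T)) = (2*T)*(1/(2*T)) = 1)
(-2893445 + f(-1470)) + 1049027 = (-2893445 + 1) + 1049027 = -2893444 + 1049027 = -1844417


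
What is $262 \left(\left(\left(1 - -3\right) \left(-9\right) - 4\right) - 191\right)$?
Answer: $-60522$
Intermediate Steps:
$262 \left(\left(\left(1 - -3\right) \left(-9\right) - 4\right) - 191\right) = 262 \left(\left(\left(1 + 3\right) \left(-9\right) - 4\right) - 191\right) = 262 \left(\left(4 \left(-9\right) - 4\right) - 191\right) = 262 \left(\left(-36 - 4\right) - 191\right) = 262 \left(-40 - 191\right) = 262 \left(-231\right) = -60522$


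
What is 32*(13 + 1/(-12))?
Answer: 1240/3 ≈ 413.33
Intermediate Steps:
32*(13 + 1/(-12)) = 32*(13 - 1/12) = 32*(155/12) = 1240/3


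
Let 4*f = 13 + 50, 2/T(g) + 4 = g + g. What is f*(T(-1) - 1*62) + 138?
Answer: -3375/4 ≈ -843.75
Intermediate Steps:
T(g) = 2/(-4 + 2*g) (T(g) = 2/(-4 + (g + g)) = 2/(-4 + 2*g))
f = 63/4 (f = (13 + 50)/4 = (¼)*63 = 63/4 ≈ 15.750)
f*(T(-1) - 1*62) + 138 = 63*(1/(-2 - 1) - 1*62)/4 + 138 = 63*(1/(-3) - 62)/4 + 138 = 63*(-⅓ - 62)/4 + 138 = (63/4)*(-187/3) + 138 = -3927/4 + 138 = -3375/4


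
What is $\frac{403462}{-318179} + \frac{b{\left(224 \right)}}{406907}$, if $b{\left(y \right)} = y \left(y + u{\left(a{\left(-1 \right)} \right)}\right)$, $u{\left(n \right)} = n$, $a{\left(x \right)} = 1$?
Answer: $- \frac{148135290434}{129469262353} \approx -1.1442$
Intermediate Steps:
$b{\left(y \right)} = y \left(1 + y\right)$ ($b{\left(y \right)} = y \left(y + 1\right) = y \left(1 + y\right)$)
$\frac{403462}{-318179} + \frac{b{\left(224 \right)}}{406907} = \frac{403462}{-318179} + \frac{224 \left(1 + 224\right)}{406907} = 403462 \left(- \frac{1}{318179}\right) + 224 \cdot 225 \cdot \frac{1}{406907} = - \frac{403462}{318179} + 50400 \cdot \frac{1}{406907} = - \frac{403462}{318179} + \frac{50400}{406907} = - \frac{148135290434}{129469262353}$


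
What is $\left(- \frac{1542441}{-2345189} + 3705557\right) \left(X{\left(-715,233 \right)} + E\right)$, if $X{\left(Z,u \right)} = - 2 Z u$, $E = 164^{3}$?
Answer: $\frac{41227630117024949676}{2345189} \approx 1.758 \cdot 10^{13}$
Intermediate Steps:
$E = 4410944$
$X{\left(Z,u \right)} = - 2 Z u$
$\left(- \frac{1542441}{-2345189} + 3705557\right) \left(X{\left(-715,233 \right)} + E\right) = \left(- \frac{1542441}{-2345189} + 3705557\right) \left(\left(-2\right) \left(-715\right) 233 + 4410944\right) = \left(\left(-1542441\right) \left(- \frac{1}{2345189}\right) + 3705557\right) \left(333190 + 4410944\right) = \left(\frac{1542441}{2345189} + 3705557\right) 4744134 = \frac{8690233057714}{2345189} \cdot 4744134 = \frac{41227630117024949676}{2345189}$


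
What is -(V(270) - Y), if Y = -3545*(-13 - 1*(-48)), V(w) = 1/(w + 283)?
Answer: -68613476/553 ≈ -1.2408e+5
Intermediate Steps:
V(w) = 1/(283 + w)
Y = -124075 (Y = -3545*(-13 + 48) = -3545*35 = -124075)
-(V(270) - Y) = -(1/(283 + 270) - 1*(-124075)) = -(1/553 + 124075) = -1*68613476/553 = -68613476/553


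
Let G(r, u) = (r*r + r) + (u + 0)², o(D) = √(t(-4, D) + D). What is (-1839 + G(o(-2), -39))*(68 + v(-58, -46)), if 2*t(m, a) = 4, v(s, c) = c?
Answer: -6996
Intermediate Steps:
t(m, a) = 2 (t(m, a) = (½)*4 = 2)
o(D) = √(2 + D)
G(r, u) = r + r² + u² (G(r, u) = (r² + r) + u² = (r + r²) + u² = r + r² + u²)
(-1839 + G(o(-2), -39))*(68 + v(-58, -46)) = (-1839 + (√(2 - 2) + (√(2 - 2))² + (-39)²))*(68 - 46) = (-1839 + (√0 + (√0)² + 1521))*22 = (-1839 + (0 + 0² + 1521))*22 = (-1839 + (0 + 0 + 1521))*22 = (-1839 + 1521)*22 = -318*22 = -6996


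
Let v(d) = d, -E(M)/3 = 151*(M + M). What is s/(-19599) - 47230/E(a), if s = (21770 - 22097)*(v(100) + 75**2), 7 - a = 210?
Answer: 57230438180/600768147 ≈ 95.262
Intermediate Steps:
a = -203 (a = 7 - 1*210 = 7 - 210 = -203)
E(M) = -906*M (E(M) = -453*(M + M) = -453*2*M = -906*M)
s = -1872075 (s = (21770 - 22097)*(100 + 75**2) = -327*(100 + 5625) = -327*5725 = -1872075)
s/(-19599) - 47230/E(a) = -1872075/(-19599) - 47230/((-906*(-203))) = -1872075*(-1/19599) - 47230/183918 = 624025/6533 - 47230*1/183918 = 624025/6533 - 23615/91959 = 57230438180/600768147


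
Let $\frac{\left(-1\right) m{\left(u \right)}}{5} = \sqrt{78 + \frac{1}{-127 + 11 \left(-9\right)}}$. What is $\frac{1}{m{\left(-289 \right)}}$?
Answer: $- \frac{\sqrt{3983702}}{88135} \approx -0.022646$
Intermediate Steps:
$m{\left(u \right)} = - \frac{5 \sqrt{3983702}}{226}$ ($m{\left(u \right)} = - 5 \sqrt{78 + \frac{1}{-127 + 11 \left(-9\right)}} = - 5 \sqrt{78 + \frac{1}{-127 - 99}} = - 5 \sqrt{78 + \frac{1}{-226}} = - 5 \sqrt{78 - \frac{1}{226}} = - 5 \sqrt{\frac{17627}{226}} = - 5 \frac{\sqrt{3983702}}{226} = - \frac{5 \sqrt{3983702}}{226}$)
$\frac{1}{m{\left(-289 \right)}} = \frac{1}{\left(- \frac{5}{226}\right) \sqrt{3983702}} = - \frac{\sqrt{3983702}}{88135}$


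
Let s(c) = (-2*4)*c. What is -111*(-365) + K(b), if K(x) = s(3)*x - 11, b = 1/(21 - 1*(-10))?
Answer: 1255600/31 ≈ 40503.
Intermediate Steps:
b = 1/31 (b = 1/(21 + 10) = 1/31 ≈ 0.032258)
s(c) = -8*c
K(x) = -11 - 24*x (K(x) = (-8*3)*x - 11 = -24*x - 11 = -11 - 24*x)
-111*(-365) + K(b) = -111*(-365) + (-11 - 24*1/31) = 40515 + (-11 - 24/31) = 40515 - 365/31 = 1255600/31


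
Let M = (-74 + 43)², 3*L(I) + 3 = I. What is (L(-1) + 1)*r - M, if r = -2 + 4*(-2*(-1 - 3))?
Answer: -971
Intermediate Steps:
L(I) = -1 + I/3
r = 30 (r = -2 + 4*(-2*(-4)) = -2 + 4*8 = -2 + 32 = 30)
M = 961 (M = (-31)² = 961)
(L(-1) + 1)*r - M = ((-1 + (⅓)*(-1)) + 1)*30 - 1*961 = ((-1 - ⅓) + 1)*30 - 961 = (-4/3 + 1)*30 - 961 = -⅓*30 - 961 = -10 - 961 = -971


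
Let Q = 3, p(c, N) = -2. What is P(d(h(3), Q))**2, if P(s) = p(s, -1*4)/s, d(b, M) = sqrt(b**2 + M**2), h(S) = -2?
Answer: 4/13 ≈ 0.30769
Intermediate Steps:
d(b, M) = sqrt(M**2 + b**2)
P(s) = -2/s
P(d(h(3), Q))**2 = (-2/sqrt(3**2 + (-2)**2))**2 = (-2/sqrt(9 + 4))**2 = (-2*sqrt(13)/13)**2 = 4/13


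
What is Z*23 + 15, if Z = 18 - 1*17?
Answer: 38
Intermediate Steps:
Z = 1 (Z = 18 - 17 = 1)
Z*23 + 15 = 1*23 + 15 = 23 + 15 = 38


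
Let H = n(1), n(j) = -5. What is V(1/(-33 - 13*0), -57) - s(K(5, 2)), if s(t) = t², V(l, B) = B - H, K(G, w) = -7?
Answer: -101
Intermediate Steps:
H = -5
V(l, B) = 5 + B (V(l, B) = B - 1*(-5) = B + 5 = 5 + B)
V(1/(-33 - 13*0), -57) - s(K(5, 2)) = (5 - 57) - 1*(-7)² = -52 - 1*49 = -52 - 49 = -101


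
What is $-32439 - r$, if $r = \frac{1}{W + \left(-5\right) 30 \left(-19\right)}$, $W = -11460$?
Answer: $- \frac{279299789}{8610} \approx -32439.0$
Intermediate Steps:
$r = - \frac{1}{8610}$ ($r = \frac{1}{-11460 + \left(-5\right) 30 \left(-19\right)} = \frac{1}{-11460 - -2850} = \frac{1}{-11460 + 2850} = \frac{1}{-8610} = - \frac{1}{8610} \approx -0.00011614$)
$-32439 - r = -32439 - - \frac{1}{8610} = -32439 + \frac{1}{8610} = - \frac{279299789}{8610}$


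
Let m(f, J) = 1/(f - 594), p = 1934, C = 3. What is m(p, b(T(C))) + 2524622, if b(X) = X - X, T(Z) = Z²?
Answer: 3382993481/1340 ≈ 2.5246e+6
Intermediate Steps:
b(X) = 0
m(f, J) = 1/(-594 + f)
m(p, b(T(C))) + 2524622 = 1/(-594 + 1934) + 2524622 = 1/1340 + 2524622 = 3382993481/1340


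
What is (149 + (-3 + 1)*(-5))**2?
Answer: 25281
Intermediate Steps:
(149 + (-3 + 1)*(-5))**2 = (149 - 2*(-5))**2 = (149 + 10)**2 = 159**2 = 25281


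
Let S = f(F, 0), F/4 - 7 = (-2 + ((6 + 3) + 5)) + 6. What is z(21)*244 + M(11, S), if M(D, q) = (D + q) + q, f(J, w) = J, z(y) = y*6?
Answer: 30955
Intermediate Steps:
z(y) = 6*y
F = 100 (F = 28 + 4*((-2 + ((6 + 3) + 5)) + 6) = 28 + 4*((-2 + (9 + 5)) + 6) = 28 + 4*((-2 + 14) + 6) = 28 + 4*(12 + 6) = 28 + 4*18 = 28 + 72 = 100)
S = 100
M(D, q) = D + 2*q
z(21)*244 + M(11, S) = (6*21)*244 + (11 + 2*100) = 126*244 + (11 + 200) = 30744 + 211 = 30955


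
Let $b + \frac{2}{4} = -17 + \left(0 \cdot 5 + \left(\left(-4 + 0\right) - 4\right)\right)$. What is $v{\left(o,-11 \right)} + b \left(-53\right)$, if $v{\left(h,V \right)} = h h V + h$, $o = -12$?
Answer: $- \frac{489}{2} \approx -244.5$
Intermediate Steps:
$v{\left(h,V \right)} = h + V h^{2}$ ($v{\left(h,V \right)} = h^{2} V + h = V h^{2} + h = h + V h^{2}$)
$b = - \frac{51}{2}$ ($b = - \frac{1}{2} + \left(-17 + \left(0 \cdot 5 + \left(\left(-4 + 0\right) - 4\right)\right)\right) = - \frac{1}{2} + \left(-17 + \left(0 - 8\right)\right) = - \frac{1}{2} - 25 = - \frac{51}{2} \approx -25.5$)
$v{\left(o,-11 \right)} + b \left(-53\right) = - 12 \left(1 - -132\right) - - \frac{2703}{2} = - 12 \left(1 + 132\right) + \frac{2703}{2} = \left(-12\right) 133 + \frac{2703}{2} = -1596 + \frac{2703}{2} = - \frac{489}{2}$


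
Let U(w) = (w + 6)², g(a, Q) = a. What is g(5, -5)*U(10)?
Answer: 1280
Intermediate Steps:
U(w) = (6 + w)²
g(5, -5)*U(10) = 5*(6 + 10)² = 5*16² = 5*256 = 1280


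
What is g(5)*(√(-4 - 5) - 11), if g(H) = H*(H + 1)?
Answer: -330 + 90*I ≈ -330.0 + 90.0*I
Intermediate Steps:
g(H) = H*(1 + H)
g(5)*(√(-4 - 5) - 11) = (5*(1 + 5))*(√(-4 - 5) - 11) = (5*6)*(√(-9) - 11) = 30*(3*I - 11) = 30*(-11 + 3*I) = -330 + 90*I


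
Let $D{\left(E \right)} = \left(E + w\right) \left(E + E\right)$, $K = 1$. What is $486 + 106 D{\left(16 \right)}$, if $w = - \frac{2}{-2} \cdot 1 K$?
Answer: $58150$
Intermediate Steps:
$w = 1$ ($w = - \frac{2}{-2} \cdot 1 \cdot 1 = \left(-2\right) \left(- \frac{1}{2}\right) 1 \cdot 1 = 1 \cdot 1 \cdot 1 = 1 \cdot 1 = 1$)
$D{\left(E \right)} = 2 E \left(1 + E\right)$ ($D{\left(E \right)} = \left(E + 1\right) \left(E + E\right) = \left(1 + E\right) 2 E = 2 E \left(1 + E\right)$)
$486 + 106 D{\left(16 \right)} = 486 + 106 \cdot 2 \cdot 16 \left(1 + 16\right) = 486 + 106 \cdot 2 \cdot 16 \cdot 17 = 486 + 106 \cdot 544 = 486 + 57664 = 58150$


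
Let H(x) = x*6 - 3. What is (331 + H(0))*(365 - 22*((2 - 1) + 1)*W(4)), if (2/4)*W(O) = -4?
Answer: 235176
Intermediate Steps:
H(x) = -3 + 6*x (H(x) = 6*x - 3 = -3 + 6*x)
W(O) = -8 (W(O) = 2*(-4) = -8)
(331 + H(0))*(365 - 22*((2 - 1) + 1)*W(4)) = (331 + (-3 + 6*0))*(365 - 22*((2 - 1) + 1)*(-8)) = (331 + (-3 + 0))*(365 - 22*(1 + 1)*(-8)) = (331 - 3)*(365 - 44*(-8)) = 328*(365 - 22*(-16)) = 328*(365 + 352) = 328*717 = 235176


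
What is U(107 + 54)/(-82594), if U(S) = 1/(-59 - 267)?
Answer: 1/26925644 ≈ 3.7139e-8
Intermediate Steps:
U(S) = -1/326 (U(S) = 1/(-326) = -1/326)
U(107 + 54)/(-82594) = -1/326/(-82594) = -1/326*(-1/82594) = 1/26925644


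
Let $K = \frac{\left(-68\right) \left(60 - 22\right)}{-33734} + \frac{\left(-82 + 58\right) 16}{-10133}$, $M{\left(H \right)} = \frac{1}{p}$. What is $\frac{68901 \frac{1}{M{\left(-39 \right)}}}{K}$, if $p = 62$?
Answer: $\frac{365059039277541}{9784382} \approx 3.731 \cdot 10^{7}$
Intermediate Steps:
$M{\left(H \right)} = \frac{1}{62}$
$K = \frac{19568764}{170913311}$ ($K = \left(-68\right) 38 \left(- \frac{1}{33734}\right) + \left(-24\right) 16 \left(- \frac{1}{10133}\right) = \left(-2584\right) \left(- \frac{1}{33734}\right) - - \frac{384}{10133} = \frac{1292}{16867} + \frac{384}{10133} = \frac{19568764}{170913311} \approx 0.1145$)
$\frac{68901 \frac{1}{M{\left(-39 \right)}}}{K} = \frac{68901 \frac{1}{\frac{1}{62}}}{\frac{19568764}{170913311}} = 68901 \cdot 62 \cdot \frac{170913311}{19568764} = 4271862 \cdot \frac{170913311}{19568764} = \frac{365059039277541}{9784382}$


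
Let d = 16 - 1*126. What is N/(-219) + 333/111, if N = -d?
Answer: 547/219 ≈ 2.4977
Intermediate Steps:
d = -110 (d = 16 - 126 = -110)
N = 110 (N = -1*(-110) = 110)
N/(-219) + 333/111 = 110/(-219) + 333/111 = 110*(-1/219) + 333*(1/111) = -110/219 + 3 = 547/219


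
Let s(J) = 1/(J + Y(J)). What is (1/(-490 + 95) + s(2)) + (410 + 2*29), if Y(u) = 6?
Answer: 1479267/3160 ≈ 468.12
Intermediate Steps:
s(J) = 1/(6 + J) (s(J) = 1/(J + 6) = 1/(6 + J))
(1/(-490 + 95) + s(2)) + (410 + 2*29) = (1/(-490 + 95) + 1/(6 + 2)) + (410 + 2*29) = (1/(-395) + 1/8) + (410 + 58) = (-1/395 + ⅛) + 468 = 387/3160 + 468 = 1479267/3160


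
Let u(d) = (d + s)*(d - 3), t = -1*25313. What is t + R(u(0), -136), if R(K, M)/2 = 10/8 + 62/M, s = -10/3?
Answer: -430294/17 ≈ -25311.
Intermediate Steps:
s = -10/3 (s = -10*1/3 = -10/3 ≈ -3.3333)
t = -25313
u(d) = (-3 + d)*(-10/3 + d) (u(d) = (d - 10/3)*(d - 3) = (-10/3 + d)*(-3 + d) = (-3 + d)*(-10/3 + d))
R(K, M) = 5/2 + 124/M (R(K, M) = 2*(10/8 + 62/M) = 2*(10*(1/8) + 62/M) = 2*(5/4 + 62/M) = 5/2 + 124/M)
t + R(u(0), -136) = -25313 + (5/2 + 124/(-136)) = -25313 + (5/2 + 124*(-1/136)) = -25313 + (5/2 - 31/34) = -25313 + 27/17 = -430294/17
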